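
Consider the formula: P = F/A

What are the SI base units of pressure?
Units of each symbol in P = F/A:
  F (force): kg·m/s²
  A (area): m²  → in the denominator, contributes 1/m²

Multiplying the contributions: [kg·m/s²] · [1/m²]
Adding exponents of each base unit: kg: 1, m: -1, s: -2
SI base units of pressure: kg/(m·s²)

Answer: kg/(m·s²)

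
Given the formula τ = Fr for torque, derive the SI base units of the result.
Units of each symbol in τ = Fr:
  F (force): kg·m/s²
  r (lever arm): m

Multiplying the contributions: [kg·m/s²] · [m]
Adding exponents of each base unit: kg: 1, m: 2, s: -2
SI base units of torque: kg·m²/s²

Answer: kg·m²/s²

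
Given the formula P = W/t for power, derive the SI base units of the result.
Units of each symbol in P = W/t:
  W (work): kg·m²/s²
  t (time): s  → in the denominator, contributes 1/s

Multiplying the contributions: [kg·m²/s²] · [1/s]
Adding exponents of each base unit: kg: 1, m: 2, s: -3
SI base units of power: kg·m²/s³

Answer: kg·m²/s³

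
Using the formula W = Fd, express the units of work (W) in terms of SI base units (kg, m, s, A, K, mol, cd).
Units of each symbol in W = Fd:
  F (force): kg·m/s²
  d (displacement): m

Multiplying the contributions: [kg·m/s²] · [m]
Adding exponents of each base unit: kg: 1, m: 2, s: -2
SI base units of work: kg·m²/s²

Answer: kg·m²/s²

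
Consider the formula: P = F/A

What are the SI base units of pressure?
Units of each symbol in P = F/A:
  F (force): kg·m/s²
  A (area): m²  → in the denominator, contributes 1/m²

Multiplying the contributions: [kg·m/s²] · [1/m²]
Adding exponents of each base unit: kg: 1, m: -1, s: -2
SI base units of pressure: kg/(m·s²)

Answer: kg/(m·s²)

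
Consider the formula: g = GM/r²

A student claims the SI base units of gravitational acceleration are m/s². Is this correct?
Units of each symbol in g = GM/r²:
  G (gravitational constant): m³/(kg·s²)
  M (mass): kg
  r (distance): m  → to the power 2 in the denominator, contributes 1/m²

Multiplying the contributions: [m³/(kg·s²)] · [kg] · [1/m²]
Adding exponents of each base unit: m: 1, s: -2
SI base units of gravitational acceleration: m/s²

The claimed units m/s² match the derived units, so the claim is correct.

Answer: Yes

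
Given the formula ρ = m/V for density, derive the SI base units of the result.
Units of each symbol in ρ = m/V:
  m (mass): kg
  V (volume): m³  → in the denominator, contributes 1/m³

Multiplying the contributions: [kg] · [1/m³]
Adding exponents of each base unit: kg: 1, m: -3
SI base units of density: kg/m³

Answer: kg/m³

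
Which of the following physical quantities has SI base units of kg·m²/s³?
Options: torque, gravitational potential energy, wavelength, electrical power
Checking the SI base units of each option:
  torque (τ = Fr): kg·m²/s²  ✗
  gravitational potential energy (U = -GMm/r): kg·m²/s²  ✗
  wavelength (λ = v/f): m  ✗
  electrical power (P = IV): kg·m²/s³  ✓ matches

Only electrical power has units kg·m²/s³.

Answer: electrical power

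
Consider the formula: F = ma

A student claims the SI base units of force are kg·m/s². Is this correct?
Units of each symbol in F = ma:
  m (mass): kg
  a (acceleration): m/s²

Multiplying the contributions: [kg] · [m/s²]
Adding exponents of each base unit: kg: 1, m: 1, s: -2
SI base units of force: kg·m/s²

The claimed units kg·m/s² match the derived units, so the claim is correct.

Answer: Yes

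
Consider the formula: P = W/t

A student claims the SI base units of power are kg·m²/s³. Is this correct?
Units of each symbol in P = W/t:
  W (work): kg·m²/s²
  t (time): s  → in the denominator, contributes 1/s

Multiplying the contributions: [kg·m²/s²] · [1/s]
Adding exponents of each base unit: kg: 1, m: 2, s: -3
SI base units of power: kg·m²/s³

The claimed units kg·m²/s³ match the derived units, so the claim is correct.

Answer: Yes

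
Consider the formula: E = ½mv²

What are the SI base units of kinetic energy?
Units of each symbol in E = ½mv²:
  m (mass): kg
  v (speed): m/s  → to the power 2, contributes m²/s²
  The factor ½ is dimensionless.

Multiplying the contributions: [kg] · [m²/s²]
Adding exponents of each base unit: kg: 1, m: 2, s: -2
SI base units of kinetic energy: kg·m²/s²

Answer: kg·m²/s²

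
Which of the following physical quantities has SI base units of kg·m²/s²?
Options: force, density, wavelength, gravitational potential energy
Checking the SI base units of each option:
  force (F = ma): kg·m/s²  ✗
  density (ρ = m/V): kg/m³  ✗
  wavelength (λ = v/f): m  ✗
  gravitational potential energy (U = -GMm/r): kg·m²/s²  ✓ matches

Only gravitational potential energy has units kg·m²/s².

Answer: gravitational potential energy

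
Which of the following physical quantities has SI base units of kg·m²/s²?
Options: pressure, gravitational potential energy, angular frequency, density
Checking the SI base units of each option:
  pressure (P = F/A): kg/(m·s²)  ✗
  gravitational potential energy (U = -GMm/r): kg·m²/s²  ✓ matches
  angular frequency (ω = 2πf): 1/s  ✗
  density (ρ = m/V): kg/m³  ✗

Only gravitational potential energy has units kg·m²/s².

Answer: gravitational potential energy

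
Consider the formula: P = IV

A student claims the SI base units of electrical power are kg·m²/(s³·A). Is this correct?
Units of each symbol in P = IV:
  I (current): A
  V (voltage, in volts): kg·m²/(s³·A)

Multiplying the contributions: [A] · [kg·m²/(s³·A)]
Adding exponents of each base unit: kg: 1, m: 2, s: -3
SI base units of electrical power: kg·m²/s³

The claimed units kg·m²/(s³·A) (exponents kg: 1, m: 2, s: -3, A: -1) do not match the derived units kg·m²/s³ (exponents kg: 1, m: 2, s: -3), so the claim is incorrect.

Answer: No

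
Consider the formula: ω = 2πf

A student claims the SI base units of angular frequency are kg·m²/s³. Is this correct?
Units of each symbol in ω = 2πf:
  f (frequency): 1/s
  The factor 2π is dimensionless.

Multiplying the contributions: [1/s]
Adding exponents of each base unit: s: -1
SI base units of angular frequency: 1/s

The claimed units kg·m²/s³ (exponents kg: 1, m: 2, s: -3) do not match the derived units 1/s (exponents s: -1), so the claim is incorrect.

Answer: No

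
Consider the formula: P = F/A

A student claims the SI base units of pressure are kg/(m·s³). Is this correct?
Units of each symbol in P = F/A:
  F (force): kg·m/s²
  A (area): m²  → in the denominator, contributes 1/m²

Multiplying the contributions: [kg·m/s²] · [1/m²]
Adding exponents of each base unit: kg: 1, m: -1, s: -2
SI base units of pressure: kg/(m·s²)

The claimed units kg/(m·s³) (exponents kg: 1, m: -1, s: -3) do not match the derived units kg/(m·s²) (exponents kg: 1, m: -1, s: -2), so the claim is incorrect.

Answer: No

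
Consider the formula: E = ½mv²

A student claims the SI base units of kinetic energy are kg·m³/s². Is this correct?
Units of each symbol in E = ½mv²:
  m (mass): kg
  v (speed): m/s  → to the power 2, contributes m²/s²
  The factor ½ is dimensionless.

Multiplying the contributions: [kg] · [m²/s²]
Adding exponents of each base unit: kg: 1, m: 2, s: -2
SI base units of kinetic energy: kg·m²/s²

The claimed units kg·m³/s² (exponents kg: 1, m: 3, s: -2) do not match the derived units kg·m²/s² (exponents kg: 1, m: 2, s: -2), so the claim is incorrect.

Answer: No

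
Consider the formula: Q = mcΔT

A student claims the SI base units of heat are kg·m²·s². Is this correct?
Units of each symbol in Q = mcΔT:
  m (mass): kg
  c (specific heat capacity, in J/(kg·K)): m²/(s²·K)
  ΔT (temperature change): K

Multiplying the contributions: [kg] · [m²/(s²·K)] · [K]
Adding exponents of each base unit: kg: 1, m: 2, s: -2
SI base units of heat: kg·m²/s²

The claimed units kg·m²·s² (exponents kg: 1, m: 2, s: 2) do not match the derived units kg·m²/s² (exponents kg: 1, m: 2, s: -2), so the claim is incorrect.

Answer: No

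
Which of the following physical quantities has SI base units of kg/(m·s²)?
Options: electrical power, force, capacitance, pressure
Checking the SI base units of each option:
  electrical power (P = IV): kg·m²/s³  ✗
  force (F = ma): kg·m/s²  ✗
  capacitance (C = Q/V): s⁴·A²/(kg·m²)  ✗
  pressure (P = F/A): kg/(m·s²)  ✓ matches

Only pressure has units kg/(m·s²).

Answer: pressure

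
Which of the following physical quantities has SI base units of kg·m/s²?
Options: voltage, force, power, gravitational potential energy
Checking the SI base units of each option:
  voltage (V = IR): kg·m²/(s³·A)  ✗
  force (F = ma): kg·m/s²  ✓ matches
  power (P = W/t): kg·m²/s³  ✗
  gravitational potential energy (U = -GMm/r): kg·m²/s²  ✗

Only force has units kg·m/s².

Answer: force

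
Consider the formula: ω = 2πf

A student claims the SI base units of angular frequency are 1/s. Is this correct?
Units of each symbol in ω = 2πf:
  f (frequency): 1/s
  The factor 2π is dimensionless.

Multiplying the contributions: [1/s]
Adding exponents of each base unit: s: -1
SI base units of angular frequency: 1/s

The claimed units 1/s match the derived units, so the claim is correct.

Answer: Yes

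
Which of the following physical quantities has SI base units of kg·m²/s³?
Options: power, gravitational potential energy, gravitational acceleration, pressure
Checking the SI base units of each option:
  power (P = W/t): kg·m²/s³  ✓ matches
  gravitational potential energy (U = -GMm/r): kg·m²/s²  ✗
  gravitational acceleration (g = GM/r²): m/s²  ✗
  pressure (P = F/A): kg/(m·s²)  ✗

Only power has units kg·m²/s³.

Answer: power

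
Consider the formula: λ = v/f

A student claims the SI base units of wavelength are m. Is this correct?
Units of each symbol in λ = v/f:
  v (wave speed): m/s
  f (frequency): 1/s  → in the denominator, contributes s

Multiplying the contributions: [m/s] · [s]
Adding exponents of each base unit: m: 1
SI base units of wavelength: m

The claimed units m match the derived units, so the claim is correct.

Answer: Yes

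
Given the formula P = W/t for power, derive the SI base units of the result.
Units of each symbol in P = W/t:
  W (work): kg·m²/s²
  t (time): s  → in the denominator, contributes 1/s

Multiplying the contributions: [kg·m²/s²] · [1/s]
Adding exponents of each base unit: kg: 1, m: 2, s: -3
SI base units of power: kg·m²/s³

Answer: kg·m²/s³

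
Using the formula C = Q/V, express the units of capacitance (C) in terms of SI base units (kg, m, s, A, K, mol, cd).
Units of each symbol in C = Q/V:
  Q (charge, in coulombs): s·A
  V (voltage, in volts): kg·m²/(s³·A)  → in the denominator, contributes s³·A/(kg·m²)

Multiplying the contributions: [s·A] · [s³·A/(kg·m²)]
Adding exponents of each base unit: kg: -1, m: -2, s: 4, A: 2
SI base units of capacitance: s⁴·A²/(kg·m²)

Answer: s⁴·A²/(kg·m²)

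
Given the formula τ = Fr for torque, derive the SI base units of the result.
Units of each symbol in τ = Fr:
  F (force): kg·m/s²
  r (lever arm): m

Multiplying the contributions: [kg·m/s²] · [m]
Adding exponents of each base unit: kg: 1, m: 2, s: -2
SI base units of torque: kg·m²/s²

Answer: kg·m²/s²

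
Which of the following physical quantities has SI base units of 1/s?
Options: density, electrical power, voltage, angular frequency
Checking the SI base units of each option:
  density (ρ = m/V): kg/m³  ✗
  electrical power (P = IV): kg·m²/s³  ✗
  voltage (V = IR): kg·m²/(s³·A)  ✗
  angular frequency (ω = 2πf): 1/s  ✓ matches

Only angular frequency has units 1/s.

Answer: angular frequency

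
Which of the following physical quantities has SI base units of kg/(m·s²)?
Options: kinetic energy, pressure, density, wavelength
Checking the SI base units of each option:
  kinetic energy (E = ½mv²): kg·m²/s²  ✗
  pressure (P = F/A): kg/(m·s²)  ✓ matches
  density (ρ = m/V): kg/m³  ✗
  wavelength (λ = v/f): m  ✗

Only pressure has units kg/(m·s²).

Answer: pressure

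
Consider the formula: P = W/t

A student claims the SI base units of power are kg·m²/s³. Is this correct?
Units of each symbol in P = W/t:
  W (work): kg·m²/s²
  t (time): s  → in the denominator, contributes 1/s

Multiplying the contributions: [kg·m²/s²] · [1/s]
Adding exponents of each base unit: kg: 1, m: 2, s: -3
SI base units of power: kg·m²/s³

The claimed units kg·m²/s³ match the derived units, so the claim is correct.

Answer: Yes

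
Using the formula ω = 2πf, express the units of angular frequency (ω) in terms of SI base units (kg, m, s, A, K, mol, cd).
Units of each symbol in ω = 2πf:
  f (frequency): 1/s
  The factor 2π is dimensionless.

Multiplying the contributions: [1/s]
Adding exponents of each base unit: s: -1
SI base units of angular frequency: 1/s

Answer: 1/s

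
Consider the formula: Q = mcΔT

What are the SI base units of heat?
Units of each symbol in Q = mcΔT:
  m (mass): kg
  c (specific heat capacity, in J/(kg·K)): m²/(s²·K)
  ΔT (temperature change): K

Multiplying the contributions: [kg] · [m²/(s²·K)] · [K]
Adding exponents of each base unit: kg: 1, m: 2, s: -2
SI base units of heat: kg·m²/s²

Answer: kg·m²/s²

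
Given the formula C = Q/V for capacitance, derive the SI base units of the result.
Units of each symbol in C = Q/V:
  Q (charge, in coulombs): s·A
  V (voltage, in volts): kg·m²/(s³·A)  → in the denominator, contributes s³·A/(kg·m²)

Multiplying the contributions: [s·A] · [s³·A/(kg·m²)]
Adding exponents of each base unit: kg: -1, m: -2, s: 4, A: 2
SI base units of capacitance: s⁴·A²/(kg·m²)

Answer: s⁴·A²/(kg·m²)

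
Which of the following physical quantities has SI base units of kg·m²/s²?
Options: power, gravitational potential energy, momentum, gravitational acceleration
Checking the SI base units of each option:
  power (P = W/t): kg·m²/s³  ✗
  gravitational potential energy (U = -GMm/r): kg·m²/s²  ✓ matches
  momentum (p = mv): kg·m/s  ✗
  gravitational acceleration (g = GM/r²): m/s²  ✗

Only gravitational potential energy has units kg·m²/s².

Answer: gravitational potential energy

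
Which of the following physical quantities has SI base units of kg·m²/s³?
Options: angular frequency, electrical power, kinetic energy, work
Checking the SI base units of each option:
  angular frequency (ω = 2πf): 1/s  ✗
  electrical power (P = IV): kg·m²/s³  ✓ matches
  kinetic energy (E = ½mv²): kg·m²/s²  ✗
  work (W = Fd): kg·m²/s²  ✗

Only electrical power has units kg·m²/s³.

Answer: electrical power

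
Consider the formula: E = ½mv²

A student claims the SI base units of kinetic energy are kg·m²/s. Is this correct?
Units of each symbol in E = ½mv²:
  m (mass): kg
  v (speed): m/s  → to the power 2, contributes m²/s²
  The factor ½ is dimensionless.

Multiplying the contributions: [kg] · [m²/s²]
Adding exponents of each base unit: kg: 1, m: 2, s: -2
SI base units of kinetic energy: kg·m²/s²

The claimed units kg·m²/s (exponents kg: 1, m: 2, s: -1) do not match the derived units kg·m²/s² (exponents kg: 1, m: 2, s: -2), so the claim is incorrect.

Answer: No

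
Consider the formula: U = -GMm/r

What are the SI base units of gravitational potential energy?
Units of each symbol in U = -GMm/r:
  G (gravitational constant): m³/(kg·s²)
  M (mass): kg
  m (mass): kg
  r (distance): m  → in the denominator, contributes 1/m
  The minus sign does not affect the units.

Multiplying the contributions: [m³/(kg·s²)] · [kg] · [kg] · [1/m]
Adding exponents of each base unit: kg: 1, m: 2, s: -2
SI base units of gravitational potential energy: kg·m²/s²

Answer: kg·m²/s²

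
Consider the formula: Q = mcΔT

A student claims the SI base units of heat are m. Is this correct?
Units of each symbol in Q = mcΔT:
  m (mass): kg
  c (specific heat capacity, in J/(kg·K)): m²/(s²·K)
  ΔT (temperature change): K

Multiplying the contributions: [kg] · [m²/(s²·K)] · [K]
Adding exponents of each base unit: kg: 1, m: 2, s: -2
SI base units of heat: kg·m²/s²

The claimed units m (exponents m: 1) do not match the derived units kg·m²/s² (exponents kg: 1, m: 2, s: -2), so the claim is incorrect.

Answer: No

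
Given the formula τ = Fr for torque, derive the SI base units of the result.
Units of each symbol in τ = Fr:
  F (force): kg·m/s²
  r (lever arm): m

Multiplying the contributions: [kg·m/s²] · [m]
Adding exponents of each base unit: kg: 1, m: 2, s: -2
SI base units of torque: kg·m²/s²

Answer: kg·m²/s²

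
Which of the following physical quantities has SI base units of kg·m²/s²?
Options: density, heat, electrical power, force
Checking the SI base units of each option:
  density (ρ = m/V): kg/m³  ✗
  heat (Q = mcΔT): kg·m²/s²  ✓ matches
  electrical power (P = IV): kg·m²/s³  ✗
  force (F = ma): kg·m/s²  ✗

Only heat has units kg·m²/s².

Answer: heat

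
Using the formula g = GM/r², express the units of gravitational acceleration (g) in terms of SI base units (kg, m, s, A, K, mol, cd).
Units of each symbol in g = GM/r²:
  G (gravitational constant): m³/(kg·s²)
  M (mass): kg
  r (distance): m  → to the power 2 in the denominator, contributes 1/m²

Multiplying the contributions: [m³/(kg·s²)] · [kg] · [1/m²]
Adding exponents of each base unit: m: 1, s: -2
SI base units of gravitational acceleration: m/s²

Answer: m/s²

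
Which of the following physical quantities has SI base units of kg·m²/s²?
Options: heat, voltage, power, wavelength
Checking the SI base units of each option:
  heat (Q = mcΔT): kg·m²/s²  ✓ matches
  voltage (V = IR): kg·m²/(s³·A)  ✗
  power (P = W/t): kg·m²/s³  ✗
  wavelength (λ = v/f): m  ✗

Only heat has units kg·m²/s².

Answer: heat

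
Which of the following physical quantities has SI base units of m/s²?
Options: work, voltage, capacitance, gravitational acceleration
Checking the SI base units of each option:
  work (W = Fd): kg·m²/s²  ✗
  voltage (V = IR): kg·m²/(s³·A)  ✗
  capacitance (C = Q/V): s⁴·A²/(kg·m²)  ✗
  gravitational acceleration (g = GM/r²): m/s²  ✓ matches

Only gravitational acceleration has units m/s².

Answer: gravitational acceleration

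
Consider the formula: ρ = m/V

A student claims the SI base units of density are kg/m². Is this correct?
Units of each symbol in ρ = m/V:
  m (mass): kg
  V (volume): m³  → in the denominator, contributes 1/m³

Multiplying the contributions: [kg] · [1/m³]
Adding exponents of each base unit: kg: 1, m: -3
SI base units of density: kg/m³

The claimed units kg/m² (exponents kg: 1, m: -2) do not match the derived units kg/m³ (exponents kg: 1, m: -3), so the claim is incorrect.

Answer: No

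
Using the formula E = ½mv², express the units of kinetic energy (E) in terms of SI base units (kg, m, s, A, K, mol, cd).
Units of each symbol in E = ½mv²:
  m (mass): kg
  v (speed): m/s  → to the power 2, contributes m²/s²
  The factor ½ is dimensionless.

Multiplying the contributions: [kg] · [m²/s²]
Adding exponents of each base unit: kg: 1, m: 2, s: -2
SI base units of kinetic energy: kg·m²/s²

Answer: kg·m²/s²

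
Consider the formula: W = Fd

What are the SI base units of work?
Units of each symbol in W = Fd:
  F (force): kg·m/s²
  d (displacement): m

Multiplying the contributions: [kg·m/s²] · [m]
Adding exponents of each base unit: kg: 1, m: 2, s: -2
SI base units of work: kg·m²/s²

Answer: kg·m²/s²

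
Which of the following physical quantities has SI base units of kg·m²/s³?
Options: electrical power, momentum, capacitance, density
Checking the SI base units of each option:
  electrical power (P = IV): kg·m²/s³  ✓ matches
  momentum (p = mv): kg·m/s  ✗
  capacitance (C = Q/V): s⁴·A²/(kg·m²)  ✗
  density (ρ = m/V): kg/m³  ✗

Only electrical power has units kg·m²/s³.

Answer: electrical power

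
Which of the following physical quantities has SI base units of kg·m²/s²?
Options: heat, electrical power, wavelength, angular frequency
Checking the SI base units of each option:
  heat (Q = mcΔT): kg·m²/s²  ✓ matches
  electrical power (P = IV): kg·m²/s³  ✗
  wavelength (λ = v/f): m  ✗
  angular frequency (ω = 2πf): 1/s  ✗

Only heat has units kg·m²/s².

Answer: heat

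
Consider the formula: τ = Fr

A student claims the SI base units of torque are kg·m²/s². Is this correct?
Units of each symbol in τ = Fr:
  F (force): kg·m/s²
  r (lever arm): m

Multiplying the contributions: [kg·m/s²] · [m]
Adding exponents of each base unit: kg: 1, m: 2, s: -2
SI base units of torque: kg·m²/s²

The claimed units kg·m²/s² match the derived units, so the claim is correct.

Answer: Yes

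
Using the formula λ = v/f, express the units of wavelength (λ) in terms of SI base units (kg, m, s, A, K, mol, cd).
Units of each symbol in λ = v/f:
  v (wave speed): m/s
  f (frequency): 1/s  → in the denominator, contributes s

Multiplying the contributions: [m/s] · [s]
Adding exponents of each base unit: m: 1
SI base units of wavelength: m

Answer: m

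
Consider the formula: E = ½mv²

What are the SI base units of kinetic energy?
Units of each symbol in E = ½mv²:
  m (mass): kg
  v (speed): m/s  → to the power 2, contributes m²/s²
  The factor ½ is dimensionless.

Multiplying the contributions: [kg] · [m²/s²]
Adding exponents of each base unit: kg: 1, m: 2, s: -2
SI base units of kinetic energy: kg·m²/s²

Answer: kg·m²/s²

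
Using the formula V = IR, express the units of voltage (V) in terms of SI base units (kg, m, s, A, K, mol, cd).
Units of each symbol in V = IR:
  I (current): A
  R (resistance, in ohms): kg·m²/(s³·A²)

Multiplying the contributions: [A] · [kg·m²/(s³·A²)]
Adding exponents of each base unit: kg: 1, m: 2, s: -3, A: -1
SI base units of voltage: kg·m²/(s³·A)

Answer: kg·m²/(s³·A)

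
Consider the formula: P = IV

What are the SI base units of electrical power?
Units of each symbol in P = IV:
  I (current): A
  V (voltage, in volts): kg·m²/(s³·A)

Multiplying the contributions: [A] · [kg·m²/(s³·A)]
Adding exponents of each base unit: kg: 1, m: 2, s: -3
SI base units of electrical power: kg·m²/s³

Answer: kg·m²/s³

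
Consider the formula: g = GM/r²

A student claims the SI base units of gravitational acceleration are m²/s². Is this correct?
Units of each symbol in g = GM/r²:
  G (gravitational constant): m³/(kg·s²)
  M (mass): kg
  r (distance): m  → to the power 2 in the denominator, contributes 1/m²

Multiplying the contributions: [m³/(kg·s²)] · [kg] · [1/m²]
Adding exponents of each base unit: m: 1, s: -2
SI base units of gravitational acceleration: m/s²

The claimed units m²/s² (exponents m: 2, s: -2) do not match the derived units m/s² (exponents m: 1, s: -2), so the claim is incorrect.

Answer: No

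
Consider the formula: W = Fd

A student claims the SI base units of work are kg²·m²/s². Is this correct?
Units of each symbol in W = Fd:
  F (force): kg·m/s²
  d (displacement): m

Multiplying the contributions: [kg·m/s²] · [m]
Adding exponents of each base unit: kg: 1, m: 2, s: -2
SI base units of work: kg·m²/s²

The claimed units kg²·m²/s² (exponents kg: 2, m: 2, s: -2) do not match the derived units kg·m²/s² (exponents kg: 1, m: 2, s: -2), so the claim is incorrect.

Answer: No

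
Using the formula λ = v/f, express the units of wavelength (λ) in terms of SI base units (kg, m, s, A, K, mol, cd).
Units of each symbol in λ = v/f:
  v (wave speed): m/s
  f (frequency): 1/s  → in the denominator, contributes s

Multiplying the contributions: [m/s] · [s]
Adding exponents of each base unit: m: 1
SI base units of wavelength: m

Answer: m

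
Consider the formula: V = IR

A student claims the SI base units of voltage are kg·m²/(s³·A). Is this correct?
Units of each symbol in V = IR:
  I (current): A
  R (resistance, in ohms): kg·m²/(s³·A²)

Multiplying the contributions: [A] · [kg·m²/(s³·A²)]
Adding exponents of each base unit: kg: 1, m: 2, s: -3, A: -1
SI base units of voltage: kg·m²/(s³·A)

The claimed units kg·m²/(s³·A) match the derived units, so the claim is correct.

Answer: Yes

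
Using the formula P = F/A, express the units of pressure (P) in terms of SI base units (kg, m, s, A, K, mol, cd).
Units of each symbol in P = F/A:
  F (force): kg·m/s²
  A (area): m²  → in the denominator, contributes 1/m²

Multiplying the contributions: [kg·m/s²] · [1/m²]
Adding exponents of each base unit: kg: 1, m: -1, s: -2
SI base units of pressure: kg/(m·s²)

Answer: kg/(m·s²)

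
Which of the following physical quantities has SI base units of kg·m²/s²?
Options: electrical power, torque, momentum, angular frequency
Checking the SI base units of each option:
  electrical power (P = IV): kg·m²/s³  ✗
  torque (τ = Fr): kg·m²/s²  ✓ matches
  momentum (p = mv): kg·m/s  ✗
  angular frequency (ω = 2πf): 1/s  ✗

Only torque has units kg·m²/s².

Answer: torque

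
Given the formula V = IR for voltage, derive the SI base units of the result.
Units of each symbol in V = IR:
  I (current): A
  R (resistance, in ohms): kg·m²/(s³·A²)

Multiplying the contributions: [A] · [kg·m²/(s³·A²)]
Adding exponents of each base unit: kg: 1, m: 2, s: -3, A: -1
SI base units of voltage: kg·m²/(s³·A)

Answer: kg·m²/(s³·A)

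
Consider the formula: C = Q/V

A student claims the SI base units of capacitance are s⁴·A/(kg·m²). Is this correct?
Units of each symbol in C = Q/V:
  Q (charge, in coulombs): s·A
  V (voltage, in volts): kg·m²/(s³·A)  → in the denominator, contributes s³·A/(kg·m²)

Multiplying the contributions: [s·A] · [s³·A/(kg·m²)]
Adding exponents of each base unit: kg: -1, m: -2, s: 4, A: 2
SI base units of capacitance: s⁴·A²/(kg·m²)

The claimed units s⁴·A/(kg·m²) (exponents kg: -1, m: -2, s: 4, A: 1) do not match the derived units s⁴·A²/(kg·m²) (exponents kg: -1, m: -2, s: 4, A: 2), so the claim is incorrect.

Answer: No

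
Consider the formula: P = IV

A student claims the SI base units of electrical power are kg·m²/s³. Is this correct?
Units of each symbol in P = IV:
  I (current): A
  V (voltage, in volts): kg·m²/(s³·A)

Multiplying the contributions: [A] · [kg·m²/(s³·A)]
Adding exponents of each base unit: kg: 1, m: 2, s: -3
SI base units of electrical power: kg·m²/s³

The claimed units kg·m²/s³ match the derived units, so the claim is correct.

Answer: Yes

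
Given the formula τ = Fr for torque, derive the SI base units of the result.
Units of each symbol in τ = Fr:
  F (force): kg·m/s²
  r (lever arm): m

Multiplying the contributions: [kg·m/s²] · [m]
Adding exponents of each base unit: kg: 1, m: 2, s: -2
SI base units of torque: kg·m²/s²

Answer: kg·m²/s²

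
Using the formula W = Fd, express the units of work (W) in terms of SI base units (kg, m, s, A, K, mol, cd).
Units of each symbol in W = Fd:
  F (force): kg·m/s²
  d (displacement): m

Multiplying the contributions: [kg·m/s²] · [m]
Adding exponents of each base unit: kg: 1, m: 2, s: -2
SI base units of work: kg·m²/s²

Answer: kg·m²/s²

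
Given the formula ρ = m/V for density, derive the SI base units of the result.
Units of each symbol in ρ = m/V:
  m (mass): kg
  V (volume): m³  → in the denominator, contributes 1/m³

Multiplying the contributions: [kg] · [1/m³]
Adding exponents of each base unit: kg: 1, m: -3
SI base units of density: kg/m³

Answer: kg/m³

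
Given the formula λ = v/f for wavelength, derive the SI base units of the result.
Units of each symbol in λ = v/f:
  v (wave speed): m/s
  f (frequency): 1/s  → in the denominator, contributes s

Multiplying the contributions: [m/s] · [s]
Adding exponents of each base unit: m: 1
SI base units of wavelength: m

Answer: m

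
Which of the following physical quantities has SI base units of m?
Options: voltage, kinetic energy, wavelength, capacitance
Checking the SI base units of each option:
  voltage (V = IR): kg·m²/(s³·A)  ✗
  kinetic energy (E = ½mv²): kg·m²/s²  ✗
  wavelength (λ = v/f): m  ✓ matches
  capacitance (C = Q/V): s⁴·A²/(kg·m²)  ✗

Only wavelength has units m.

Answer: wavelength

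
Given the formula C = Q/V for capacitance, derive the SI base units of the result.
Units of each symbol in C = Q/V:
  Q (charge, in coulombs): s·A
  V (voltage, in volts): kg·m²/(s³·A)  → in the denominator, contributes s³·A/(kg·m²)

Multiplying the contributions: [s·A] · [s³·A/(kg·m²)]
Adding exponents of each base unit: kg: -1, m: -2, s: 4, A: 2
SI base units of capacitance: s⁴·A²/(kg·m²)

Answer: s⁴·A²/(kg·m²)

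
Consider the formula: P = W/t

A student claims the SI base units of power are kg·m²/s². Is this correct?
Units of each symbol in P = W/t:
  W (work): kg·m²/s²
  t (time): s  → in the denominator, contributes 1/s

Multiplying the contributions: [kg·m²/s²] · [1/s]
Adding exponents of each base unit: kg: 1, m: 2, s: -3
SI base units of power: kg·m²/s³

The claimed units kg·m²/s² (exponents kg: 1, m: 2, s: -2) do not match the derived units kg·m²/s³ (exponents kg: 1, m: 2, s: -3), so the claim is incorrect.

Answer: No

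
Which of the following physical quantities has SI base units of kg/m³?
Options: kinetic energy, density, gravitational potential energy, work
Checking the SI base units of each option:
  kinetic energy (E = ½mv²): kg·m²/s²  ✗
  density (ρ = m/V): kg/m³  ✓ matches
  gravitational potential energy (U = -GMm/r): kg·m²/s²  ✗
  work (W = Fd): kg·m²/s²  ✗

Only density has units kg/m³.

Answer: density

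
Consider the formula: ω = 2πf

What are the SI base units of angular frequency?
Units of each symbol in ω = 2πf:
  f (frequency): 1/s
  The factor 2π is dimensionless.

Multiplying the contributions: [1/s]
Adding exponents of each base unit: s: -1
SI base units of angular frequency: 1/s

Answer: 1/s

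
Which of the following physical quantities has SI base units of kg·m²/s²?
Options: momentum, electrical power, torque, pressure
Checking the SI base units of each option:
  momentum (p = mv): kg·m/s  ✗
  electrical power (P = IV): kg·m²/s³  ✗
  torque (τ = Fr): kg·m²/s²  ✓ matches
  pressure (P = F/A): kg/(m·s²)  ✗

Only torque has units kg·m²/s².

Answer: torque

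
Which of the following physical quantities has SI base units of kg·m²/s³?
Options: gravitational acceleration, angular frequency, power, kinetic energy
Checking the SI base units of each option:
  gravitational acceleration (g = GM/r²): m/s²  ✗
  angular frequency (ω = 2πf): 1/s  ✗
  power (P = W/t): kg·m²/s³  ✓ matches
  kinetic energy (E = ½mv²): kg·m²/s²  ✗

Only power has units kg·m²/s³.

Answer: power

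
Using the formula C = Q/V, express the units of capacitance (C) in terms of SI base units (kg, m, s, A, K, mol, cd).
Units of each symbol in C = Q/V:
  Q (charge, in coulombs): s·A
  V (voltage, in volts): kg·m²/(s³·A)  → in the denominator, contributes s³·A/(kg·m²)

Multiplying the contributions: [s·A] · [s³·A/(kg·m²)]
Adding exponents of each base unit: kg: -1, m: -2, s: 4, A: 2
SI base units of capacitance: s⁴·A²/(kg·m²)

Answer: s⁴·A²/(kg·m²)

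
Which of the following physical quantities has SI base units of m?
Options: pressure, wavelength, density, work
Checking the SI base units of each option:
  pressure (P = F/A): kg/(m·s²)  ✗
  wavelength (λ = v/f): m  ✓ matches
  density (ρ = m/V): kg/m³  ✗
  work (W = Fd): kg·m²/s²  ✗

Only wavelength has units m.

Answer: wavelength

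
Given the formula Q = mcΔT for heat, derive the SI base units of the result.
Units of each symbol in Q = mcΔT:
  m (mass): kg
  c (specific heat capacity, in J/(kg·K)): m²/(s²·K)
  ΔT (temperature change): K

Multiplying the contributions: [kg] · [m²/(s²·K)] · [K]
Adding exponents of each base unit: kg: 1, m: 2, s: -2
SI base units of heat: kg·m²/s²

Answer: kg·m²/s²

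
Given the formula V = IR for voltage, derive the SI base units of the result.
Units of each symbol in V = IR:
  I (current): A
  R (resistance, in ohms): kg·m²/(s³·A²)

Multiplying the contributions: [A] · [kg·m²/(s³·A²)]
Adding exponents of each base unit: kg: 1, m: 2, s: -3, A: -1
SI base units of voltage: kg·m²/(s³·A)

Answer: kg·m²/(s³·A)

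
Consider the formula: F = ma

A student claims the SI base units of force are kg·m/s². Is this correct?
Units of each symbol in F = ma:
  m (mass): kg
  a (acceleration): m/s²

Multiplying the contributions: [kg] · [m/s²]
Adding exponents of each base unit: kg: 1, m: 1, s: -2
SI base units of force: kg·m/s²

The claimed units kg·m/s² match the derived units, so the claim is correct.

Answer: Yes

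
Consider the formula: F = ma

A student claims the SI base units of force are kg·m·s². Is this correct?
Units of each symbol in F = ma:
  m (mass): kg
  a (acceleration): m/s²

Multiplying the contributions: [kg] · [m/s²]
Adding exponents of each base unit: kg: 1, m: 1, s: -2
SI base units of force: kg·m/s²

The claimed units kg·m·s² (exponents kg: 1, m: 1, s: 2) do not match the derived units kg·m/s² (exponents kg: 1, m: 1, s: -2), so the claim is incorrect.

Answer: No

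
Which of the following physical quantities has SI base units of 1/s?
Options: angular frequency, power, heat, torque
Checking the SI base units of each option:
  angular frequency (ω = 2πf): 1/s  ✓ matches
  power (P = W/t): kg·m²/s³  ✗
  heat (Q = mcΔT): kg·m²/s²  ✗
  torque (τ = Fr): kg·m²/s²  ✗

Only angular frequency has units 1/s.

Answer: angular frequency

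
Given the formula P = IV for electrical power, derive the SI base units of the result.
Units of each symbol in P = IV:
  I (current): A
  V (voltage, in volts): kg·m²/(s³·A)

Multiplying the contributions: [A] · [kg·m²/(s³·A)]
Adding exponents of each base unit: kg: 1, m: 2, s: -3
SI base units of electrical power: kg·m²/s³

Answer: kg·m²/s³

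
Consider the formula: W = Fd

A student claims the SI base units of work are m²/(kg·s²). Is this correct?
Units of each symbol in W = Fd:
  F (force): kg·m/s²
  d (displacement): m

Multiplying the contributions: [kg·m/s²] · [m]
Adding exponents of each base unit: kg: 1, m: 2, s: -2
SI base units of work: kg·m²/s²

The claimed units m²/(kg·s²) (exponents kg: -1, m: 2, s: -2) do not match the derived units kg·m²/s² (exponents kg: 1, m: 2, s: -2), so the claim is incorrect.

Answer: No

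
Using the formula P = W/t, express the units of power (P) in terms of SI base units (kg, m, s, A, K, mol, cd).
Units of each symbol in P = W/t:
  W (work): kg·m²/s²
  t (time): s  → in the denominator, contributes 1/s

Multiplying the contributions: [kg·m²/s²] · [1/s]
Adding exponents of each base unit: kg: 1, m: 2, s: -3
SI base units of power: kg·m²/s³

Answer: kg·m²/s³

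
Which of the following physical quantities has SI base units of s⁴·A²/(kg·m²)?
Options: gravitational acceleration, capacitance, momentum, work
Checking the SI base units of each option:
  gravitational acceleration (g = GM/r²): m/s²  ✗
  capacitance (C = Q/V): s⁴·A²/(kg·m²)  ✓ matches
  momentum (p = mv): kg·m/s  ✗
  work (W = Fd): kg·m²/s²  ✗

Only capacitance has units s⁴·A²/(kg·m²).

Answer: capacitance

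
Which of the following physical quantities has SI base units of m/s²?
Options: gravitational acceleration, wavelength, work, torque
Checking the SI base units of each option:
  gravitational acceleration (g = GM/r²): m/s²  ✓ matches
  wavelength (λ = v/f): m  ✗
  work (W = Fd): kg·m²/s²  ✗
  torque (τ = Fr): kg·m²/s²  ✗

Only gravitational acceleration has units m/s².

Answer: gravitational acceleration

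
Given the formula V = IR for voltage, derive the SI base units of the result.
Units of each symbol in V = IR:
  I (current): A
  R (resistance, in ohms): kg·m²/(s³·A²)

Multiplying the contributions: [A] · [kg·m²/(s³·A²)]
Adding exponents of each base unit: kg: 1, m: 2, s: -3, A: -1
SI base units of voltage: kg·m²/(s³·A)

Answer: kg·m²/(s³·A)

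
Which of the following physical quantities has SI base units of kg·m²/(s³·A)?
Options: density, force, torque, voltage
Checking the SI base units of each option:
  density (ρ = m/V): kg/m³  ✗
  force (F = ma): kg·m/s²  ✗
  torque (τ = Fr): kg·m²/s²  ✗
  voltage (V = IR): kg·m²/(s³·A)  ✓ matches

Only voltage has units kg·m²/(s³·A).

Answer: voltage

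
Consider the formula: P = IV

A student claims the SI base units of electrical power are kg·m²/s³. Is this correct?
Units of each symbol in P = IV:
  I (current): A
  V (voltage, in volts): kg·m²/(s³·A)

Multiplying the contributions: [A] · [kg·m²/(s³·A)]
Adding exponents of each base unit: kg: 1, m: 2, s: -3
SI base units of electrical power: kg·m²/s³

The claimed units kg·m²/s³ match the derived units, so the claim is correct.

Answer: Yes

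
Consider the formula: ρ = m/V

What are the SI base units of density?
Units of each symbol in ρ = m/V:
  m (mass): kg
  V (volume): m³  → in the denominator, contributes 1/m³

Multiplying the contributions: [kg] · [1/m³]
Adding exponents of each base unit: kg: 1, m: -3
SI base units of density: kg/m³

Answer: kg/m³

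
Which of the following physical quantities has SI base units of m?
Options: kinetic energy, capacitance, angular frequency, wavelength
Checking the SI base units of each option:
  kinetic energy (E = ½mv²): kg·m²/s²  ✗
  capacitance (C = Q/V): s⁴·A²/(kg·m²)  ✗
  angular frequency (ω = 2πf): 1/s  ✗
  wavelength (λ = v/f): m  ✓ matches

Only wavelength has units m.

Answer: wavelength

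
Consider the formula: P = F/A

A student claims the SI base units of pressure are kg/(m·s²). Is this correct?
Units of each symbol in P = F/A:
  F (force): kg·m/s²
  A (area): m²  → in the denominator, contributes 1/m²

Multiplying the contributions: [kg·m/s²] · [1/m²]
Adding exponents of each base unit: kg: 1, m: -1, s: -2
SI base units of pressure: kg/(m·s²)

The claimed units kg/(m·s²) match the derived units, so the claim is correct.

Answer: Yes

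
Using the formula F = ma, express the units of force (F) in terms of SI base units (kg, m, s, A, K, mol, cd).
Units of each symbol in F = ma:
  m (mass): kg
  a (acceleration): m/s²

Multiplying the contributions: [kg] · [m/s²]
Adding exponents of each base unit: kg: 1, m: 1, s: -2
SI base units of force: kg·m/s²

Answer: kg·m/s²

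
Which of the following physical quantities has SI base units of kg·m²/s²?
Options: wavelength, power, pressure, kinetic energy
Checking the SI base units of each option:
  wavelength (λ = v/f): m  ✗
  power (P = W/t): kg·m²/s³  ✗
  pressure (P = F/A): kg/(m·s²)  ✗
  kinetic energy (E = ½mv²): kg·m²/s²  ✓ matches

Only kinetic energy has units kg·m²/s².

Answer: kinetic energy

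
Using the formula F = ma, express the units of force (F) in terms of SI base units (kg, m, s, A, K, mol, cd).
Units of each symbol in F = ma:
  m (mass): kg
  a (acceleration): m/s²

Multiplying the contributions: [kg] · [m/s²]
Adding exponents of each base unit: kg: 1, m: 1, s: -2
SI base units of force: kg·m/s²

Answer: kg·m/s²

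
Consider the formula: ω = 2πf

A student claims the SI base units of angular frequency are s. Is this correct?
Units of each symbol in ω = 2πf:
  f (frequency): 1/s
  The factor 2π is dimensionless.

Multiplying the contributions: [1/s]
Adding exponents of each base unit: s: -1
SI base units of angular frequency: 1/s

The claimed units s (exponents s: 1) do not match the derived units 1/s (exponents s: -1), so the claim is incorrect.

Answer: No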